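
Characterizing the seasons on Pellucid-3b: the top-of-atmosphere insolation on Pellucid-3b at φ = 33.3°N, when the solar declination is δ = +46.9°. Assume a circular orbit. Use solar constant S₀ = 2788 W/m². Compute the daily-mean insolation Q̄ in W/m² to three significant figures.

cos H₀ = −tan(+33.3°) tan(+46.900°) = -0.7020, H₀ = 2.3489 rad.
Bracket: H₀ sin φ sin δ + cos φ cos δ sin H₀ = 2.3489×0.54902×0.73016 + 0.83581×0.68327×0.71222 = 0.941609 + 0.406737 = 1.348346.
Q̄ = (S₀/π) × [bracket] = (2788/π) × 1.348346 = 1197 W/m².

Q̄ ≈ 1.20e+03 W/m²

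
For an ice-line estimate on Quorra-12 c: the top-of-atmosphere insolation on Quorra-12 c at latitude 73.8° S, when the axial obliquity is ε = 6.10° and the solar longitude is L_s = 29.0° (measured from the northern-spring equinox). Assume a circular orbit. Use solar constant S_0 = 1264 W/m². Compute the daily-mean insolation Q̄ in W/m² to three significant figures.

Solar declination: sin δ = sin ε · sin L_s = sin 6.10° × sin 29.0° = 0.05152, so δ = +2.953°.
cos h₀ = −tan(-73.8°) tan(+2.953°) = 0.1776, h₀ = 1.3923 rad.
Bracket: h₀ sin ϕ sin δ + cos ϕ cos δ sin h₀ = 1.3923×-0.96029×0.05152 + 0.27899×0.99867×0.98411 = -0.068883 + 0.274192 = 0.205309.
Q̄ = (S_0/π) × [bracket] = (1264/π) × 0.205309 = 82.60 W/m².

Q̄ ≈ 82.6 W/m²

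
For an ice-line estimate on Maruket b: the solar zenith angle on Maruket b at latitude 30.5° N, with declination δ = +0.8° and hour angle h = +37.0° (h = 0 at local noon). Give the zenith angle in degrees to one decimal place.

θ_z = 46.0°

cos θ_z = sin ϕ sin δ + cos ϕ cos δ cos h = 0.007086 + 0.688061 = 0.695147.
θ_z = arccos(0.695147) = 46.0°.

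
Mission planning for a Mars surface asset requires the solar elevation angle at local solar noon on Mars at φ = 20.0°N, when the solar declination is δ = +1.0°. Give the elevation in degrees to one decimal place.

At local noon the hour angle is zero, so the zenith angle equals |φ − δ| = |+20.0° − (+1.000°)| = 19.000°.
Elevation = 90° − 19.000° = 71.0°.

71.0°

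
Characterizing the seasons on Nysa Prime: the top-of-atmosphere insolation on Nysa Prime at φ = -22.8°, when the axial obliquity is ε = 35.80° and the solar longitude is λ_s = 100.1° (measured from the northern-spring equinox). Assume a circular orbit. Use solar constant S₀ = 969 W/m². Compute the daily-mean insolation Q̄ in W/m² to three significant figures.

Solar declination: sin δ = sin ε · sin λ_s = sin 35.80° × sin 100.1° = 0.57589, so δ = +35.162°.
cos H₀ = −tan(-22.8°) tan(+35.162°) = 0.2961, H₀ = 1.2702 rad.
Bracket: H₀ sin φ sin δ + cos φ cos δ sin H₀ = 1.2702×-0.38752×0.57589 + 0.92186×0.81753×0.95515 = -0.283469 + 0.719847 = 0.436378.
Q̄ = (S₀/π) × [bracket] = (969/π) × 0.436378 = 134.6 W/m².

Q̄ ≈ 135 W/m²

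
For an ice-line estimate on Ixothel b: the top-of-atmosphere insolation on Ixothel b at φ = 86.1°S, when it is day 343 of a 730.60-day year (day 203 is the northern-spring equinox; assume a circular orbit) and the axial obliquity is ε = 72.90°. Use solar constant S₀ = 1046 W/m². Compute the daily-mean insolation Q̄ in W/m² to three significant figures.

Solar longitude: λ_s = 360° × (343 − 203)/730.60 = 68.984°.
sin δ = sin 72.90° × sin 68.984° = 0.89222, so δ = +63.153°.
cos H₀ = −tan(-86.1°) tan(+63.153°) = 28.9798 ≥ 1 ⇒ polar night, H₀ = 0 and Q̄ = 0.

Q̄ ≈ 0.00 W/m²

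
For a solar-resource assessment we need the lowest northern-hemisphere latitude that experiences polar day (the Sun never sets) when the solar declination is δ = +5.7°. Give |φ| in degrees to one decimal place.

|φ| = 84.3°

Polar day requires cos H₀ = −tan φ tan δ ≤ −1, i.e. tan φ tan δ ≥ 1.
The boundary is |tan φ| · |tan δ| = 1, so |φ| = 90° − |δ| = 90° − 5.7° = 84.3° in the northern hemisphere.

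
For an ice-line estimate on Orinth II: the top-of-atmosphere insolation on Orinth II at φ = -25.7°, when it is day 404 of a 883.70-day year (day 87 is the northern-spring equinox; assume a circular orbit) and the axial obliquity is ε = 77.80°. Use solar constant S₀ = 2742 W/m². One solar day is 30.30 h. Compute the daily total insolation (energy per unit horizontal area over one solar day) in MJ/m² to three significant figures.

Solar longitude: λ_s = 360° × (404 − 87)/883.70 = 129.139°.
sin δ = sin 77.80° × sin 129.139° = 0.75810, so δ = +49.297°.
cos H₀ = −tan(-25.7°) tan(+49.297°) = 0.5595, H₀ = 0.9771 rad.
Bracket: H₀ sin φ sin δ + cos φ cos δ sin H₀ = 0.9771×-0.43366×0.75810 + 0.90108×0.65214×0.82885 = -0.321229 + 0.487057 = 0.165828.
Q̄ = (S₀/π) × [bracket] = (2742/π) × 0.165828 = 144.74 W/m².
Daily total = Q̄ × 30.30 h × 3600 s/h = 144.74 × 30.30 × 3600 / 10⁶ = 15.79 MJ/m².

15.8 MJ/m²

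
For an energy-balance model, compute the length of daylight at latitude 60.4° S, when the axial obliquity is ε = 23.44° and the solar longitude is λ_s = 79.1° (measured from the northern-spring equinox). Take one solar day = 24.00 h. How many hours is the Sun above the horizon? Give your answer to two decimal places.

Solar declination: sin δ = sin ε · sin λ_s = sin 23.44° × sin 79.1° = 0.39061, so δ = +22.993°.
cos H₀ = −tan φ · tan δ = −tan(-60.4°) × tan(+22.993°) = 0.7469, so H₀ = 0.7273 rad = 41.67°.
Daylight = 2H₀/(2π) × 24.00 h = (0.7273/π) × 24.00 = 5.56 h.

5.56 h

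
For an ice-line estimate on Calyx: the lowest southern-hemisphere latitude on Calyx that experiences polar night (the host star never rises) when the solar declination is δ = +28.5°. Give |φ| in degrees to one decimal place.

Polar night requires cos H₀ = −tan φ tan δ ≥ 1, i.e. tan φ tan δ ≤ −1.
The boundary is |tan φ| · |tan δ| = 1, so |φ| = 90° − |δ| = 90° − 28.5° = 61.5° in the southern hemisphere.

|φ| = 61.5°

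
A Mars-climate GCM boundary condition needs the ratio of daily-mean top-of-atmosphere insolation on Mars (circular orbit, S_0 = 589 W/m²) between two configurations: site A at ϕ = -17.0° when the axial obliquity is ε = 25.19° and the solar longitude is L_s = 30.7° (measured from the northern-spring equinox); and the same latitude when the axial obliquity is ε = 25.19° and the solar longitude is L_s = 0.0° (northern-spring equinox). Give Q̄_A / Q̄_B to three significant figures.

— Configuration A (ϕ=-17.0°):
Solar declination: sin δ = sin ε · sin L_s = sin 25.19° × sin 30.7° = 0.21730, so δ = +12.550°.
cos h₀ = −tan(-17.0°) tan(+12.550°) = 0.0681, h₀ = 1.5027 rad.
Bracket: h₀ sin ϕ sin δ + cos ϕ cos δ sin h₀ = 1.5027×-0.29237×0.21730 + 0.95630×0.97611×0.99768 = -0.095470 + 0.931288 = 0.835818.
Q̄ = (S_0/π) × [bracket] = (589/π) × 0.835818 = 156.70 W/m².
— Configuration B (ϕ=-17.0°):
Solar declination: sin δ = sin ε · sin L_s = sin 25.19° × sin 0.0° = 0.00000, so δ = +0.000°.
cos h₀ = −tan(-17.0°) tan(+0.000°) = 0.0000, h₀ = 1.5708 rad.
Bracket: h₀ sin ϕ sin δ + cos ϕ cos δ sin h₀ = 1.5708×-0.29237×0.00000 + 0.95630×1.00000×1.00000 = -0.000000 + 0.956300 = 0.956300.
Q̄ = (S_0/π) × [bracket] = (589/π) × 0.956300 = 179.29 W/m².
Ratio Q̄_A / Q̄_B = 156.70 / 179.29 = 0.8740.

Q̄_A / Q̄_B ≈ 0.874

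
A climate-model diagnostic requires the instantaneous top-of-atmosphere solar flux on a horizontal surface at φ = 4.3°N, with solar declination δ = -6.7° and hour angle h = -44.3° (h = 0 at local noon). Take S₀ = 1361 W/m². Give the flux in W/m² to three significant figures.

cos θ_z = sin φ sin δ + cos φ cos δ cos h = -0.008748 + 0.708804 = 0.700056.
Flux = S₀ · cos θ_z = 1361 × 0.700056 = 952.8 W/m².

953 W/m²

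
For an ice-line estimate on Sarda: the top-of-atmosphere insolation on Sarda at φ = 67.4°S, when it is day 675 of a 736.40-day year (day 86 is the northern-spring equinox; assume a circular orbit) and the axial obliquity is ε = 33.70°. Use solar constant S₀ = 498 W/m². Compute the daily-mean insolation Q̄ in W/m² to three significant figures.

Q̄ ≈ 243 W/m²

Solar longitude: λ_s = 360° × (675 − 86)/736.40 = 287.941°.
sin δ = sin 33.70° × sin 287.941° = -0.52786, so δ = -31.861°.
cos H₀ = −tan(-67.4°) tan(-31.861°) = -1.4931 ≤ −1 ⇒ polar day, H₀ = π.
Bracket: H₀ sin φ sin δ + cos φ cos δ sin H₀ = 3.1416×-0.92321×-0.52786 + 0.38430×0.84933×0.00000 = 1.530982 + 0.000000 = 1.530982.
Q̄ = (S₀/π) × [bracket] = (498/π) × 1.530982 = 242.7 W/m².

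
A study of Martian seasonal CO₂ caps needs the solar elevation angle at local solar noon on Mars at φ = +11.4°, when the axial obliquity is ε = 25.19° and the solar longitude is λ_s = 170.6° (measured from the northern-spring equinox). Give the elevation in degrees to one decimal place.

Solar declination: sin δ = sin ε · sin λ_s = sin 25.19° × sin 170.6° = 0.06952, so δ = +3.986°.
At local noon the hour angle is zero, so the zenith angle equals |φ − δ| = |+11.4° − (+3.986°)| = 7.414°.
Elevation = 90° − 7.414° = 82.6°.

82.6°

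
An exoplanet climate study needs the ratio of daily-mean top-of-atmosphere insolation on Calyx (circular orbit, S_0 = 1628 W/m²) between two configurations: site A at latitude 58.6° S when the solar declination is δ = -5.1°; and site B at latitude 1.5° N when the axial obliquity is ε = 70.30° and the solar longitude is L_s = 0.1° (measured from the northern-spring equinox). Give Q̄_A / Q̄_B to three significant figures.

Q̄_A / Q̄_B ≈ 0.644

— Configuration A (ϕ=-58.6°):
cos h₀ = −tan(-58.6°) tan(-5.100°) = -0.1462, h₀ = 1.7175 rad.
Bracket: h₀ sin ϕ sin δ + cos ϕ cos δ sin h₀ = 1.7175×-0.85355×-0.08889 + 0.52101×0.99604×0.98925 = 0.130310 + 0.513368 = 0.643678.
Q̄ = (S_0/π) × [bracket] = (1628/π) × 0.643678 = 333.56 W/m².
— Configuration B (ϕ=+1.5°):
Solar declination: sin δ = sin ε · sin L_s = sin 70.30° × sin 0.1° = 0.00164, so δ = +0.094°.
cos h₀ = −tan(+1.5°) tan(+0.094°) = -0.0000, h₀ = 1.5708 rad.
Bracket: h₀ sin ϕ sin δ + cos ϕ cos δ sin h₀ = 1.5708×0.02618×0.00164 + 0.99966×1.00000×1.00000 = 0.000067 + 0.999660 = 0.999727.
Q̄ = (S_0/π) × [bracket] = (1628/π) × 0.999727 = 518.07 W/m².
Ratio Q̄_A / Q̄_B = 333.56 / 518.07 = 0.6439.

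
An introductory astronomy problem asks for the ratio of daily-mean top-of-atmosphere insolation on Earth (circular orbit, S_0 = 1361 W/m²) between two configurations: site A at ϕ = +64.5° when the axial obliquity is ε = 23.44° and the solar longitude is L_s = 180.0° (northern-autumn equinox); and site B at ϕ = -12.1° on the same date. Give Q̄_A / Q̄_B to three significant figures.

Q̄_A / Q̄_B ≈ 0.440

— Configuration A (ϕ=+64.5°):
Solar declination: sin δ = sin ε · sin L_s = sin 23.44° × sin 180.0° = 0.00000, so δ = +0.000°.
cos h₀ = −tan(+64.5°) tan(+0.000°) = -0.0000, h₀ = 1.5708 rad.
Bracket: h₀ sin ϕ sin δ + cos ϕ cos δ sin h₀ = 1.5708×0.90259×0.00000 + 0.43051×1.00000×1.00000 = 0.000000 + 0.430510 = 0.430510.
Q̄ = (S_0/π) × [bracket] = (1361/π) × 0.430510 = 186.51 W/m².
— Configuration B (ϕ=-12.1°):
cos h₀ = −tan(-12.1°) tan(+0.000°) = 0.0000, h₀ = 1.5708 rad.
Bracket: h₀ sin ϕ sin δ + cos ϕ cos δ sin h₀ = 1.5708×-0.20962×0.00000 + 0.97778×1.00000×1.00000 = -0.000000 + 0.977780 = 0.977780.
Q̄ = (S_0/π) × [bracket] = (1361/π) × 0.977780 = 423.59 W/m².
Ratio Q̄_A / Q̄_B = 186.51 / 423.59 = 0.4403.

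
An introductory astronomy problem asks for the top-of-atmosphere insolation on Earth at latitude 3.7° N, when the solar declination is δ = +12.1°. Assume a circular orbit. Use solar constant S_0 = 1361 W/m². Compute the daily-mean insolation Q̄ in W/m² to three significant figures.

cos h₀ = −tan(+3.7°) tan(+12.100°) = -0.0139, h₀ = 1.5847 rad.
Bracket: h₀ sin ϕ sin δ + cos ϕ cos δ sin h₀ = 1.5847×0.06453×0.20962 + 0.99792×0.97778×0.99990 = 0.021436 + 0.975649 = 0.997085.
Q̄ = (S_0/π) × [bracket] = (1361/π) × 0.997085 = 432.0 W/m².

Q̄ ≈ 432 W/m²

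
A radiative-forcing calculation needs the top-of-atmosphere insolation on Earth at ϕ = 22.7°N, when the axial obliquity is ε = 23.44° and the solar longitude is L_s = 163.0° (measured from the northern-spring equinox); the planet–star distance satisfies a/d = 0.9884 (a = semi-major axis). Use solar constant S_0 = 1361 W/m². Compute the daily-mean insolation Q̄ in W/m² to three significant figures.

Solar declination: sin δ = sin ε · sin L_s = sin 23.44° × sin 163.0° = 0.11630, so δ = +6.679°.
cos h₀ = −tan(+22.7°) tan(+6.679°) = -0.0490, h₀ = 1.6198 rad.
Bracket: h₀ sin ϕ sin δ + cos ϕ cos δ sin h₀ = 1.6198×0.38591×0.11630 + 0.92254×0.99321×0.99880 = 0.072699 + 0.915176 = 0.987875.
Inverse-square distance factor (a/d)² = 0.9884² = 0.976935.
Q̄ = (S_0/π) × 0.976935 × [bracket] = (1361/π) × 0.976935 × 0.987875 = 418.1 W/m².

Q̄ ≈ 418 W/m²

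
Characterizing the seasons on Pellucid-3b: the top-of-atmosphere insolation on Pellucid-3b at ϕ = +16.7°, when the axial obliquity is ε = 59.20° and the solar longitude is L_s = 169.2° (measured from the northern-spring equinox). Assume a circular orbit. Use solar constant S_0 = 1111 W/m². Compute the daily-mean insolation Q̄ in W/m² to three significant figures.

Solar declination: sin δ = sin ε · sin L_s = sin 59.20° × sin 169.2° = 0.16095, so δ = +9.262°.
cos h₀ = −tan(+16.7°) tan(+9.262°) = -0.0489, h₀ = 1.6197 rad.
Bracket: h₀ sin ϕ sin δ + cos ϕ cos δ sin h₀ = 1.6197×0.28736×0.16095 + 0.95782×0.98696×0.99880 = 0.074912 + 0.944196 = 1.019108.
Q̄ = (S_0/π) × [bracket] = (1111/π) × 1.019108 = 360.4 W/m².

Q̄ ≈ 360 W/m²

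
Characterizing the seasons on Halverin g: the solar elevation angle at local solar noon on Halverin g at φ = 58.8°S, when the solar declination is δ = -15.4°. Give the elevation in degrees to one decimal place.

At local noon the hour angle is zero, so the zenith angle equals |φ − δ| = |-58.8° − (-15.400°)| = 43.400°.
Elevation = 90° − 43.400° = 46.6°.

46.6°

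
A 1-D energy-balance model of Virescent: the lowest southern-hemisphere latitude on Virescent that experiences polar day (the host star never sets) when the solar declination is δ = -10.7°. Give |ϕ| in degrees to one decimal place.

Polar day requires cos h₀ = −tan ϕ tan δ ≤ −1, i.e. tan ϕ tan δ ≥ 1.
The boundary is |tan ϕ| · |tan δ| = 1, so |ϕ| = 90° − |δ| = 90° − 10.7° = 79.3° in the southern hemisphere.

|ϕ| = 79.3°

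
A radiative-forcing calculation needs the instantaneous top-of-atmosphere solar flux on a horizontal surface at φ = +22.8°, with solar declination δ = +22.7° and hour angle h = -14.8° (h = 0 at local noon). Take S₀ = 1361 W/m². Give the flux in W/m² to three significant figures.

cos θ_z = sin φ sin δ + cos φ cos δ cos h = 0.149545 + 0.822239 = 0.971784.
Flux = S₀ · cos θ_z = 1361 × 0.971784 = 1323 W/m².

1.32e+03 W/m²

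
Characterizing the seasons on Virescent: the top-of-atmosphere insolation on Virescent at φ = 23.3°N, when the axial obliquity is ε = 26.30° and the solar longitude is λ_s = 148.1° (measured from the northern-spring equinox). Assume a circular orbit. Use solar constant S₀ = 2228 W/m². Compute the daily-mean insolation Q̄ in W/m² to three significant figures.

Q̄ ≈ 740 W/m²

Solar declination: sin δ = sin ε · sin λ_s = sin 26.30° × sin 148.1° = 0.23414, so δ = +13.541°.
cos H₀ = −tan(+23.3°) tan(+13.541°) = -0.1037, H₀ = 1.6747 rad.
Bracket: H₀ sin φ sin δ + cos φ cos δ sin H₀ = 1.6747×0.39555×0.23414 + 0.91845×0.97220×0.99461 = 0.155101 + 0.888104 = 1.043205.
Q̄ = (S₀/π) × [bracket] = (2228/π) × 1.043205 = 739.8 W/m².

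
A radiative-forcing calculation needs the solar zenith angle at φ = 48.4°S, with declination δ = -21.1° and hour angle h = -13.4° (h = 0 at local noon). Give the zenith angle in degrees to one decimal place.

θ_z = 29.3°

cos θ_z = sin φ sin δ + cos φ cos δ cos h = 0.269205 + 0.602549 = 0.871754.
θ_z = arccos(0.871754) = 29.3°.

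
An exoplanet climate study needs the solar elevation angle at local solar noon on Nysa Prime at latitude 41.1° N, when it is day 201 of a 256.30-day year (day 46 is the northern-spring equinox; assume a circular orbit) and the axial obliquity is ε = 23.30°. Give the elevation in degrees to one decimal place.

Solar longitude: L_s = 360° × (201 − 46)/256.30 = 217.714°.
sin δ = sin 23.30° × sin 217.714° = -0.24196, so δ = -14.002°.
At local noon the hour angle is zero, so the zenith angle equals |ϕ − δ| = |+41.1° − (-14.002°)| = 55.102°.
Elevation = 90° − 55.102° = 34.9°.

34.9°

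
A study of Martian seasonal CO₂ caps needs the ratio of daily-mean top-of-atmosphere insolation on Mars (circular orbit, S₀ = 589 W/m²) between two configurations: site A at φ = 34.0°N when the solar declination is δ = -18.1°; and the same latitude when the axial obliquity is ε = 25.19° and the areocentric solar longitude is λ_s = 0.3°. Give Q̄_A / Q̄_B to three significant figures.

— Configuration A (φ=+34.0°):
cos H₀ = −tan(+34.0°) tan(-18.100°) = 0.2205, H₀ = 1.3485 rad.
Bracket: H₀ sin φ sin δ + cos φ cos δ sin H₀ = 1.3485×0.55919×-0.31068 + 0.82904×0.95052×0.97540 = -0.234274 + 0.768634 = 0.534360.
Q̄ = (S₀/π) × [bracket] = (589/π) × 0.534360 = 100.18 W/m².
— Configuration B (φ=+34.0°):
sin δ = sin 25.19° × sin 0.3° = 0.00223, so δ = +0.128°.
cos H₀ = −tan(+34.0°) tan(+0.128°) = -0.0015, H₀ = 1.5723 rad.
Bracket: H₀ sin φ sin δ + cos φ cos δ sin H₀ = 1.5723×0.55919×0.00223 + 0.82904×1.00000×1.00000 = 0.001961 + 0.829040 = 0.831001.
Q̄ = (S₀/π) × [bracket] = (589/π) × 0.831001 = 155.80 W/m².
Ratio Q̄_A / Q̄_B = 100.18 / 155.80 = 0.6430.

Q̄_A / Q̄_B ≈ 0.643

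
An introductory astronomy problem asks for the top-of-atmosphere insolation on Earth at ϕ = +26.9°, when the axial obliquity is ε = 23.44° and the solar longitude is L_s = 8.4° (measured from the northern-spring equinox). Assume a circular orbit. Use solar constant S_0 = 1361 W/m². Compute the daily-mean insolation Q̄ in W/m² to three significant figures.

Q̄ ≈ 404 W/m²

Solar declination: sin δ = sin ε · sin L_s = sin 23.44° × sin 8.4° = 0.05811, so δ = +3.331°.
cos h₀ = −tan(+26.9°) tan(+3.331°) = -0.0295, h₀ = 1.6003 rad.
Bracket: h₀ sin ϕ sin δ + cos ϕ cos δ sin h₀ = 1.6003×0.45243×0.05811 + 0.89180×0.99831×0.99956 = 0.042073 + 0.889901 = 0.931974.
Q̄ = (S_0/π) × [bracket] = (1361/π) × 0.931974 = 403.7 W/m².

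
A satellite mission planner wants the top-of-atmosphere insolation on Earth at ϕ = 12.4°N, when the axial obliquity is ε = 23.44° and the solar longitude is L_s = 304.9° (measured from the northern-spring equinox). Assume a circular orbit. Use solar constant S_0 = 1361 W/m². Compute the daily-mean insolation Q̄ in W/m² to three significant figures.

Solar declination: sin δ = sin ε · sin L_s = sin 23.44° × sin 304.9° = -0.32625, so δ = -19.041°.
cos h₀ = −tan(+12.4°) tan(-19.041°) = 0.0759, h₀ = 1.4948 rad.
Bracket: h₀ sin ϕ sin δ + cos ϕ cos δ sin h₀ = 1.4948×0.21474×-0.32625 + 0.97667×0.94528×0.99712 = -0.104724 + 0.920568 = 0.815844.
Q̄ = (S_0/π) × [bracket] = (1361/π) × 0.815844 = 353.4 W/m².

Q̄ ≈ 353 W/m²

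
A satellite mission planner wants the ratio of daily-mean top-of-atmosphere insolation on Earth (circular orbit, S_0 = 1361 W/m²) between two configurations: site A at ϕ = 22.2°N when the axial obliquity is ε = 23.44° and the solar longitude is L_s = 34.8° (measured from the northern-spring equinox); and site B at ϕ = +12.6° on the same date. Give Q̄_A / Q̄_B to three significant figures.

— Configuration A (ϕ=+22.2°):
Solar declination: sin δ = sin ε · sin L_s = sin 23.44° × sin 34.8° = 0.22702, so δ = +13.122°.
cos h₀ = −tan(+22.2°) tan(+13.122°) = -0.0951, h₀ = 1.6661 rad.
Bracket: h₀ sin ϕ sin δ + cos ϕ cos δ sin h₀ = 1.6661×0.37784×0.22702 + 0.92587×0.97389×0.99546 = 0.142913 + 0.897602 = 1.040515.
Q̄ = (S_0/π) × [bracket] = (1361/π) × 1.040515 = 450.77 W/m².
— Configuration B (ϕ=+12.6°):
cos h₀ = −tan(+12.6°) tan(+13.122°) = -0.0521, h₀ = 1.6229 rad.
Bracket: h₀ sin ϕ sin δ + cos ϕ cos δ sin h₀ = 1.6229×0.21814×0.22702 + 0.97592×0.97389×0.99864 = 0.080369 + 0.949146 = 1.029515.
Q̄ = (S_0/π) × [bracket] = (1361/π) × 1.029515 = 446.01 W/m².
Ratio Q̄_A / Q̄_B = 450.77 / 446.01 = 1.011.

Q̄_A / Q̄_B ≈ 1.01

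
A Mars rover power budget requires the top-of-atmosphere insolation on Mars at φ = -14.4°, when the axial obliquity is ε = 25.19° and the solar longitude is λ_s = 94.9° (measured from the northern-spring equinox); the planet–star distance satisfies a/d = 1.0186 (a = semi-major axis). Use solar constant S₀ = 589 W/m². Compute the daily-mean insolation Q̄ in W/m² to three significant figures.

Solar declination: sin δ = sin ε · sin λ_s = sin 25.19° × sin 94.9° = 0.42407, so δ = +25.092°.
cos H₀ = −tan(-14.4°) tan(+25.092°) = 0.1202, H₀ = 1.4503 rad.
Bracket: H₀ sin φ sin δ + cos φ cos δ sin H₀ = 1.4503×-0.24869×0.42407 + 0.96858×0.90563×0.99275 = -0.152951 + 0.870816 = 0.717865.
Inverse-square distance factor (a/d)² = 1.0186² = 1.037546.
Q̄ = (S₀/π) × 1.037546 × [bracket] = (589/π) × 1.037546 × 0.717865 = 139.6 W/m².

Q̄ ≈ 140 W/m²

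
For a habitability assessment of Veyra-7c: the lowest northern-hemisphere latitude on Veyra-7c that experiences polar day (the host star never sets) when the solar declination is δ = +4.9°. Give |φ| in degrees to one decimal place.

|φ| = 85.1°

Polar day requires cos H₀ = −tan φ tan δ ≤ −1, i.e. tan φ tan δ ≥ 1.
The boundary is |tan φ| · |tan δ| = 1, so |φ| = 90° − |δ| = 90° − 4.9° = 85.1° in the northern hemisphere.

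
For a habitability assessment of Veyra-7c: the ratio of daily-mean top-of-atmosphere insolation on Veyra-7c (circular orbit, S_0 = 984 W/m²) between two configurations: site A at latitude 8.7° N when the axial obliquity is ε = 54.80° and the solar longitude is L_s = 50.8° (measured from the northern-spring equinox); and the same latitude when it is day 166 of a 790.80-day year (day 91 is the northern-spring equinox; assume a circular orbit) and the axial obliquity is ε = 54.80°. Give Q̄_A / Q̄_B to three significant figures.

— Configuration A (ϕ=+8.7°):
Solar declination: sin δ = sin ε · sin L_s = sin 54.80° × sin 50.8° = 0.63324, so δ = +39.290°.
cos h₀ = −tan(+8.7°) tan(+39.290°) = -0.1252, h₀ = 1.6963 rad.
Bracket: h₀ sin ϕ sin δ + cos ϕ cos δ sin h₀ = 1.6963×0.15126×0.63324 + 0.98849×0.77395×0.99213 = 0.162478 + 0.759021 = 0.921499.
Q̄ = (S_0/π) × [bracket] = (984/π) × 0.921499 = 288.63 W/m².
— Configuration B (ϕ=+8.7°):
Solar longitude: L_s = 360° × (166 − 91)/790.80 = 34.143°.
sin δ = sin 54.80° × sin 34.143° = 0.45863, so δ = +27.299°.
cos h₀ = −tan(+8.7°) tan(+27.299°) = -0.0790, h₀ = 1.6499 rad.
Bracket: h₀ sin ϕ sin δ + cos ϕ cos δ sin h₀ = 1.6499×0.15126×0.45863 + 0.98849×0.88863×0.99688 = 0.114457 + 0.875661 = 0.990118.
Q̄ = (S_0/π) × [bracket] = (984/π) × 0.990118 = 310.12 W/m².
Ratio Q̄_A / Q̄_B = 288.63 / 310.12 = 0.9307.

Q̄_A / Q̄_B ≈ 0.931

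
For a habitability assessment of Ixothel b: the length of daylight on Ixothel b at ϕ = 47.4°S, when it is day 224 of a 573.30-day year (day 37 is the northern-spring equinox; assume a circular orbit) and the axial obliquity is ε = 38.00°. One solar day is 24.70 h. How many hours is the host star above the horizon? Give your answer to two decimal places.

Solar longitude: L_s = 360° × (224 − 37)/573.30 = 117.425°.
sin δ = sin 38.00° × sin 117.425° = 0.54647, so δ = +33.125°.
cos h₀ = −tan ϕ · tan δ = −tan(-47.4°) × tan(+33.125°) = 0.7096, so h₀ = 0.7819 rad = 44.80°.
Daylight = 2h₀/(2π) × 24.70 h = (0.7819/π) × 24.70 = 6.15 h.

6.15 h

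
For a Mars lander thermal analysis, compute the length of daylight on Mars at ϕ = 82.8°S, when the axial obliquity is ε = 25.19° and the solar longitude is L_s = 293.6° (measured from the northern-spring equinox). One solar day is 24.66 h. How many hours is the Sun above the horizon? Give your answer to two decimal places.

Solar declination: sin δ = sin ε · sin L_s = sin 25.19° × sin 293.6° = -0.39002, so δ = -22.956°.
Sunrise equation: cos h₀ = −tan ϕ · tan δ = -3.3529 ≤ −1, so the Sun never sets (polar day) and h₀ = π.
Daylight = 2h₀/(2π) × 24.66 h = (3.1416/π) × 24.66 = 24.66 h.

24.66 h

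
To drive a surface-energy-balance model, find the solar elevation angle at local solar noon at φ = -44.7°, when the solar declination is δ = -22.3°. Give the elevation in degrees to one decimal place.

At local noon the hour angle is zero, so the zenith angle equals |φ − δ| = |-44.7° − (-22.300°)| = 22.400°.
Elevation = 90° − 22.400° = 67.6°.

67.6°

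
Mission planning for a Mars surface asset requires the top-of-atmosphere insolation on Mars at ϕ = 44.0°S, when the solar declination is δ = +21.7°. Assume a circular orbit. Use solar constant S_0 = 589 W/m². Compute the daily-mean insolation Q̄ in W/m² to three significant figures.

Q̄ ≈ 59.0 W/m²

cos h₀ = −tan(-44.0°) tan(+21.700°) = 0.3843, h₀ = 1.1764 rad.
Bracket: h₀ sin ϕ sin δ + cos ϕ cos δ sin h₀ = 1.1764×-0.69466×0.36975 + 0.71934×0.92913×0.92321 = -0.302159 + 0.617037 = 0.314878.
Q̄ = (S_0/π) × [bracket] = (589/π) × 0.314878 = 59.03 W/m².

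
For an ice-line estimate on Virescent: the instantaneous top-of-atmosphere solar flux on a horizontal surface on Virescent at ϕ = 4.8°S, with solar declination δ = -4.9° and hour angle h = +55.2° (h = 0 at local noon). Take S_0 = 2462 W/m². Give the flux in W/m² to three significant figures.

1.41e+03 W/m²

cos θ_z = sin ϕ sin δ + cos ϕ cos δ cos h = 0.007148 + 0.566634 = 0.573782.
Flux = S_0 · cos θ_z = 2462 × 0.573782 = 1413 W/m².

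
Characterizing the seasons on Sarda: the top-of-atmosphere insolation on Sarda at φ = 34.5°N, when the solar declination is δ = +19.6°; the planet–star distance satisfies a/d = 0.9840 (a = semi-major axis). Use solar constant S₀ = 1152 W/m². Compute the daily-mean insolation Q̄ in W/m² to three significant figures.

cos H₀ = −tan(+34.5°) tan(+19.600°) = -0.2447, H₀ = 1.8180 rad.
Bracket: H₀ sin φ sin δ + cos φ cos δ sin H₀ = 1.8180×0.56641×0.33545 + 0.82413×0.94206×0.96959 = 0.345424 + 0.752770 = 1.098194.
Inverse-square distance factor (a/d)² = 0.9840² = 0.968256.
Q̄ = (S₀/π) × 0.968256 × [bracket] = (1152/π) × 0.968256 × 1.098194 = 389.9 W/m².

Q̄ ≈ 390 W/m²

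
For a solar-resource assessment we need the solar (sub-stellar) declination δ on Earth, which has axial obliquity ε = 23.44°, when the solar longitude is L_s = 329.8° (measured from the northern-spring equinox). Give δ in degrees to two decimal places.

sin δ = sin ε · sin L_s = sin 23.44° × sin 329.8° = -0.200096.
δ = arcsin(-0.200096) = -11.54°.

δ = -11.54°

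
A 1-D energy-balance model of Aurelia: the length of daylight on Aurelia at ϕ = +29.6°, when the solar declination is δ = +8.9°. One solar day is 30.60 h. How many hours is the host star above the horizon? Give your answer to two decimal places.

16.17 h

cos h₀ = −tan ϕ · tan δ = −tan(+29.6°) × tan(+8.900°) = -0.0890, so h₀ = 1.6599 rad = 95.10°.
Daylight = 2h₀/(2π) × 30.60 h = (1.6599/π) × 30.60 = 16.17 h.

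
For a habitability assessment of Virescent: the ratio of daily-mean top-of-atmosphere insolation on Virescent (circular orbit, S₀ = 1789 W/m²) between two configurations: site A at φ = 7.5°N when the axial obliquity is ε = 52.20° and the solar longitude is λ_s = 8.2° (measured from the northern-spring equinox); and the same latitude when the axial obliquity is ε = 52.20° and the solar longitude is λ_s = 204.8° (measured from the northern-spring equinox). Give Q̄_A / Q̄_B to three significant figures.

Q̄_A / Q̄_B ≈ 1.16

— Configuration A (φ=+7.5°):
Solar declination: sin δ = sin ε · sin λ_s = sin 52.20° × sin 8.2° = 0.11270, so δ = +6.471°.
cos H₀ = −tan(+7.5°) tan(+6.471°) = -0.0149, H₀ = 1.5857 rad.
Bracket: H₀ sin φ sin δ + cos φ cos δ sin H₀ = 1.5857×0.13053×0.11270 + 0.99144×0.99363×0.99989 = 0.023327 + 0.985016 = 1.008343.
Q̄ = (S₀/π) × [bracket] = (1789/π) × 1.008343 = 574.21 W/m².
— Configuration B (φ=+7.5°):
Solar declination: sin δ = sin ε · sin λ_s = sin 52.20° × sin 204.8° = -0.33143, so δ = -19.356°.
cos H₀ = −tan(+7.5°) tan(-19.356°) = 0.0462, H₀ = 1.5245 rad.
Bracket: H₀ sin φ sin δ + cos φ cos δ sin H₀ = 1.5245×0.13053×-0.33143 + 0.99144×0.94348×0.99893 = -0.065952 + 0.934403 = 0.868451.
Q̄ = (S₀/π) × [bracket] = (1789/π) × 0.868451 = 494.54 W/m².
Ratio Q̄_A / Q̄_B = 574.21 / 494.54 = 1.161.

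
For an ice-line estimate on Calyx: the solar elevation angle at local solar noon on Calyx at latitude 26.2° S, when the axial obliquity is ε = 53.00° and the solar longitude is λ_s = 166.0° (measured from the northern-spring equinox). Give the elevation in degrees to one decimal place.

52.7°

Solar declination: sin δ = sin ε · sin λ_s = sin 53.00° × sin 166.0° = 0.19321, so δ = +11.140°.
At local noon the hour angle is zero, so the zenith angle equals |φ − δ| = |-26.2° − (+11.140°)| = 37.340°.
Elevation = 90° − 37.340° = 52.7°.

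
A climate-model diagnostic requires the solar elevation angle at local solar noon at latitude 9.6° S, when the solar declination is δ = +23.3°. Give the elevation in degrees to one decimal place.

At local noon the hour angle is zero, so the zenith angle equals |ϕ − δ| = |-9.6° − (+23.300°)| = 32.900°.
Elevation = 90° − 32.900° = 57.1°.

57.1°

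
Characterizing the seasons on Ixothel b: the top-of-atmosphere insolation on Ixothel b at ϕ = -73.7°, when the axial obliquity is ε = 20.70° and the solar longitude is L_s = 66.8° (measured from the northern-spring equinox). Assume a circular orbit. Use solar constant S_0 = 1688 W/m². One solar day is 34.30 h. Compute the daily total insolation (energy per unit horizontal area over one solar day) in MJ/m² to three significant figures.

Solar declination: sin δ = sin ε · sin L_s = sin 20.70° × sin 66.8° = 0.32489, so δ = +18.959°.
cos h₀ = −tan(-73.7°) tan(+18.959°) = 1.1748 ≥ 1 ⇒ polar night, h₀ = 0 and Q̄ = 0.
Daily total = Q̄ × 34.30 h × 3600 s/h = 0.00 MJ/m².

0.00 MJ/m²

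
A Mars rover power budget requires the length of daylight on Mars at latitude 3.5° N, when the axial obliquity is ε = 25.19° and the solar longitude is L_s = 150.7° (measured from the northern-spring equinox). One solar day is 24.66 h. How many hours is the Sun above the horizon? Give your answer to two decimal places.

12.43 h

Solar declination: sin δ = sin ε · sin L_s = sin 25.19° × sin 150.7° = 0.20829, so δ = +12.022°.
cos h₀ = −tan ϕ · tan δ = −tan(+3.5°) × tan(+12.022°) = -0.0130, so h₀ = 1.5838 rad = 90.75°.
Daylight = 2h₀/(2π) × 24.66 h = (1.5838/π) × 24.66 = 12.43 h.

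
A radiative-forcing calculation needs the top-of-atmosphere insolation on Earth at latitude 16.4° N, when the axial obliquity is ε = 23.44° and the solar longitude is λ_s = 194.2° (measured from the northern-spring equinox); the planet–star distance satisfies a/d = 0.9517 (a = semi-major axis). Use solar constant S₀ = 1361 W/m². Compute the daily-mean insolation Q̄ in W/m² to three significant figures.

Q̄ ≈ 358 W/m²

Solar declination: sin δ = sin ε · sin λ_s = sin 23.44° × sin 194.2° = -0.09758, so δ = -5.600°.
cos H₀ = −tan(+16.4°) tan(-5.600°) = 0.0289, H₀ = 1.5419 rad.
Bracket: H₀ sin φ sin δ + cos φ cos δ sin H₀ = 1.5419×0.28234×-0.09758 + 0.95931×0.99523×0.99958 = -0.042480 + 0.954333 = 0.911853.
Inverse-square distance factor (a/d)² = 0.9517² = 0.905733.
Q̄ = (S₀/π) × 0.905733 × [bracket] = (1361/π) × 0.905733 × 0.911853 = 357.8 W/m².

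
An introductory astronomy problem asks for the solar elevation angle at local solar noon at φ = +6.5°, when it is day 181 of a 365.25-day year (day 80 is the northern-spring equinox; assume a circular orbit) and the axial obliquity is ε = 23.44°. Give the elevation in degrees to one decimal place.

73.4°

Solar longitude: λ_s = 360° × (181 − 80)/365.25 = 99.548°.
sin δ = sin 23.44° × sin 99.548° = 0.39228, so δ = +23.096°.
At local noon the hour angle is zero, so the zenith angle equals |φ − δ| = |+6.5° − (+23.096°)| = 16.596°.
Elevation = 90° − 16.596° = 73.4°.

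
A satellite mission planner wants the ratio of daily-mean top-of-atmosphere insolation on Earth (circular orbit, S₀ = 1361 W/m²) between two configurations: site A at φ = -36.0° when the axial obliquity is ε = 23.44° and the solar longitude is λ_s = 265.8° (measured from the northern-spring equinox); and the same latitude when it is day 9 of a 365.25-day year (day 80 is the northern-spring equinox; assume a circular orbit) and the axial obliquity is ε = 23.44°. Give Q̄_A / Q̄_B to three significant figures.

— Configuration A (φ=-36.0°):
Solar declination: sin δ = sin ε · sin λ_s = sin 23.44° × sin 265.8° = -0.39672, so δ = -23.373°.
cos H₀ = −tan(-36.0°) tan(-23.373°) = -0.3140, H₀ = 1.8902 rad.
Bracket: H₀ sin φ sin δ + cos φ cos δ sin H₀ = 1.8902×-0.58779×-0.39672 + 0.80902×0.91794×0.94942 = 0.440772 + 0.705070 = 1.145842.
Q̄ = (S₀/π) × [bracket] = (1361/π) × 1.145842 = 496.40 W/m².
— Configuration B (φ=-36.0°):
Solar longitude: λ_s = 360° × (9 − 80)/365.25 = -69.979°, i.e. -69.979° + 360° = 290.021°.
sin δ = sin 23.44° × sin 290.021° = -0.37375, so δ = -21.947°.
cos H₀ = −tan(-36.0°) tan(-21.947°) = -0.2928, H₀ = 1.8679 rad.
Bracket: H₀ sin φ sin δ + cos φ cos δ sin H₀ = 1.8679×-0.58779×-0.37375 + 0.80902×0.92753×0.95619 = 0.410352 + 0.717516 = 1.127868.
Q̄ = (S₀/π) × [bracket] = (1361/π) × 1.127868 = 488.61 W/m².
Ratio Q̄_A / Q̄_B = 496.40 / 488.61 = 1.016.

Q̄_A / Q̄_B ≈ 1.02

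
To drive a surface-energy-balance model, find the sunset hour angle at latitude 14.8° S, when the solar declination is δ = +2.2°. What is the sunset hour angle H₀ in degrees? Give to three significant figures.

cos H₀ = −tan φ · tan δ = −tan(-14.8°) × tan(+2.200°) = 0.0101, so H₀ = 1.5606 rad = 89.42°.

H₀ = 89.4°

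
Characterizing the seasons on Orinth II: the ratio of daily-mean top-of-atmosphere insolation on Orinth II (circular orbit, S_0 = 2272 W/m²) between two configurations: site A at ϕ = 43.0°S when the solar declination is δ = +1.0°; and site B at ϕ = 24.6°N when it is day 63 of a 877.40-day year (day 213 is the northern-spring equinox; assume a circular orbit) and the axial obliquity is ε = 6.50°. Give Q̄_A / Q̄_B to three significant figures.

— Configuration A (ϕ=-43.0°):
cos h₀ = −tan(-43.0°) tan(+1.000°) = 0.0163, h₀ = 1.5545 rad.
Bracket: h₀ sin ϕ sin δ + cos ϕ cos δ sin h₀ = 1.5545×-0.68200×0.01745 + 0.73135×0.99985×0.99987 = -0.018500 + 0.731145 = 0.712645.
Q̄ = (S_0/π) × [bracket] = (2272/π) × 0.712645 = 515.38 W/m².
— Configuration B (ϕ=+24.6°):
Solar longitude: L_s = 360° × (63 − 213)/877.40 = -61.545°, i.e. -61.545° + 360° = 298.455°.
sin δ = sin 6.50° × sin 298.455° = -0.09953, so δ = -5.712°.
cos h₀ = −tan(+24.6°) tan(-5.712°) = 0.0458, h₀ = 1.5250 rad.
Bracket: h₀ sin ϕ sin δ + cos ϕ cos δ sin h₀ = 1.5250×0.41628×-0.09953 + 0.90924×0.99503×0.99895 = -0.063184 + 0.903771 = 0.840587.
Q̄ = (S_0/π) × [bracket] = (2272/π) × 0.840587 = 607.91 W/m².
Ratio Q̄_A / Q̄_B = 515.38 / 607.91 = 0.8478.

Q̄_A / Q̄_B ≈ 0.848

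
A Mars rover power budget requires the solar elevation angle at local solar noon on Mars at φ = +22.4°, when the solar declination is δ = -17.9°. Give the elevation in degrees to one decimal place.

At local noon the hour angle is zero, so the zenith angle equals |φ − δ| = |+22.4° − (-17.900°)| = 40.300°.
Elevation = 90° − 40.300° = 49.7°.

49.7°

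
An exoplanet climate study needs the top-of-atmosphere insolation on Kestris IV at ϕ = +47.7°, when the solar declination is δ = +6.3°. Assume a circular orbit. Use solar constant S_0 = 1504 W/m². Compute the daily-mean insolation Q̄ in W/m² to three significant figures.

Q̄ ≈ 384 W/m²

cos h₀ = −tan(+47.7°) tan(+6.300°) = -0.1213, h₀ = 1.6924 rad.
Bracket: h₀ sin ϕ sin δ + cos ϕ cos δ sin h₀ = 1.6924×0.73963×0.10973 + 0.67301×0.99396×0.99261 = 0.137355 + 0.664002 = 0.801357.
Q̄ = (S_0/π) × [bracket] = (1504/π) × 0.801357 = 383.6 W/m².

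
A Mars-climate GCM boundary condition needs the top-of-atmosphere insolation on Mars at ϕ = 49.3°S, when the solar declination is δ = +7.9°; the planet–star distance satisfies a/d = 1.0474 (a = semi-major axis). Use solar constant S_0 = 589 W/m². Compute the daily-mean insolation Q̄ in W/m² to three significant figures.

Q̄ ≈ 101 W/m²

cos h₀ = −tan(-49.3°) tan(+7.900°) = 0.1613, h₀ = 1.4088 rad.
Bracket: h₀ sin ϕ sin δ + cos ϕ cos δ sin h₀ = 1.4088×-0.75813×0.13744 + 0.65210×0.99051×0.98690 = -0.146793 + 0.637450 = 0.490657.
Inverse-square distance factor (a/d)² = 1.0474² = 1.097047.
Q̄ = (S_0/π) × 1.097047 × [bracket] = (589/π) × 1.097047 × 0.490657 = 100.9 W/m².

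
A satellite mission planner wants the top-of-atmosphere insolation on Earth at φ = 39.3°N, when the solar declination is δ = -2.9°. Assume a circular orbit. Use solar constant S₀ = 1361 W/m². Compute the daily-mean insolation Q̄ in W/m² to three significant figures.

Q̄ ≈ 313 W/m²

cos H₀ = −tan(+39.3°) tan(-2.900°) = 0.0415, H₀ = 1.5293 rad.
Bracket: H₀ sin φ sin δ + cos φ cos δ sin H₀ = 1.5293×0.63338×-0.05059 + 0.77384×0.99872×0.99914 = -0.049003 + 0.772185 = 0.723182.
Q̄ = (S₀/π) × [bracket] = (1361/π) × 0.723182 = 313.3 W/m².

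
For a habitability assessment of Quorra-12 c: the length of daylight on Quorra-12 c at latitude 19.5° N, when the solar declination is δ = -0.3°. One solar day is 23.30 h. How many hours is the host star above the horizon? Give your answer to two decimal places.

11.64 h

cos H₀ = −tan φ · tan δ = −tan(+19.5°) × tan(-0.300°) = 0.0019, so H₀ = 1.5689 rad = 89.89°.
Daylight = 2H₀/(2π) × 23.30 h = (1.5689/π) × 23.30 = 11.64 h.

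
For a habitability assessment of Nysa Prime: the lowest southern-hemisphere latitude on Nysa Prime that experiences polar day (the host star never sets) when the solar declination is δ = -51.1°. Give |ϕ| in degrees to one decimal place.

Polar day requires cos h₀ = −tan ϕ tan δ ≤ −1, i.e. tan ϕ tan δ ≥ 1.
The boundary is |tan ϕ| · |tan δ| = 1, so |ϕ| = 90° − |δ| = 90° − 51.1° = 38.9° in the southern hemisphere.

|ϕ| = 38.9°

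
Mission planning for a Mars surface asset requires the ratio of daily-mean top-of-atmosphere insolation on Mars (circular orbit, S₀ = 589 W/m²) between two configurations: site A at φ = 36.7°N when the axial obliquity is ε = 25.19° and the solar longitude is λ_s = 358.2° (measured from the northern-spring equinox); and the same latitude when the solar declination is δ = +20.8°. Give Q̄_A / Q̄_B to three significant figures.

— Configuration A (φ=+36.7°):
Solar declination: sin δ = sin ε · sin λ_s = sin 25.19° × sin 358.2° = -0.01337, so δ = -0.766°.
cos H₀ = −tan(+36.7°) tan(-0.766°) = 0.0100, H₀ = 1.5608 rad.
Bracket: H₀ sin φ sin δ + cos φ cos δ sin H₀ = 1.5608×0.59763×-0.01337 + 0.80178×0.99991×0.99995 = -0.012471 + 0.801668 = 0.789197.
Q̄ = (S₀/π) × [bracket] = (589/π) × 0.789197 = 147.96 W/m².
— Configuration B (φ=+36.7°):
cos H₀ = −tan(+36.7°) tan(+20.800°) = -0.2831, H₀ = 1.8579 rad.
Bracket: H₀ sin φ sin δ + cos φ cos δ sin H₀ = 1.8579×0.59763×0.35511 + 0.80178×0.93483×0.95908 = 0.394292 + 0.718857 = 1.113149.
Q̄ = (S₀/π) × [bracket] = (589/π) × 1.113149 = 208.70 W/m².
Ratio Q̄_A / Q̄_B = 147.96 / 208.70 = 0.7090.

Q̄_A / Q̄_B ≈ 0.709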